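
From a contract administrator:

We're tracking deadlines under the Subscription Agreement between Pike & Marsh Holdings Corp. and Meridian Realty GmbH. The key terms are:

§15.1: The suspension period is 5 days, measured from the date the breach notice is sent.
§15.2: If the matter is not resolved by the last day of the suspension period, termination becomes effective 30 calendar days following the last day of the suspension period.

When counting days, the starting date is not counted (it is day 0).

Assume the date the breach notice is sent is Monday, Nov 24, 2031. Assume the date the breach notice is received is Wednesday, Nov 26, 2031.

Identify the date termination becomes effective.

The last day of the suspension period: Nov 24, 2031 + 5 days = Nov 29, 2031.
Adding 30 calendar days to Nov 29, 2031 gives Dec 29, 2031, which is the date termination becomes effective.

Dec 29, 2031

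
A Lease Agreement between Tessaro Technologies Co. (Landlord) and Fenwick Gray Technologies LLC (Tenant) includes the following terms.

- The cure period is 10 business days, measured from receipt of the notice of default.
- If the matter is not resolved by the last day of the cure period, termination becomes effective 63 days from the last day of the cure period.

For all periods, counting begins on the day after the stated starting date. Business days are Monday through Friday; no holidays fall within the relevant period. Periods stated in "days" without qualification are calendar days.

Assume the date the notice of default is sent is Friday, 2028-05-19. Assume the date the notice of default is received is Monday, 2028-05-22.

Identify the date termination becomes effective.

The last day of the cure period: counting 10 business days from Monday, 2028-05-22 (May 23, May 24, May 25, May 26, May 29, May 30, May 31, Jun 1, Jun 2, Jun 5, skipping weekends) reaches Monday, 2028-06-05.
Adding 63 calendar days to 2028-06-05 gives 2028-08-07, which is the date termination becomes effective.

2028-08-07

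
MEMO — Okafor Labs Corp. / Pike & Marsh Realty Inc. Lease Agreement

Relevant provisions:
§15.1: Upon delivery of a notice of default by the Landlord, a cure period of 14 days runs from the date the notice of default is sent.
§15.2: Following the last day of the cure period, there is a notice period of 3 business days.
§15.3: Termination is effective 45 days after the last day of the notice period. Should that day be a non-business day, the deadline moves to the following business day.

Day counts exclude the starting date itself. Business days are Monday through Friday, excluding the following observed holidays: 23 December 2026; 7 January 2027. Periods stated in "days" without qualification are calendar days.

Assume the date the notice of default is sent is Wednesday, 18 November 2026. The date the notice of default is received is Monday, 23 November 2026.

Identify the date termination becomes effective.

The last day of the cure period: 18 November 2026 + 14 days = 2 December 2026.
From Wednesday, 2 December 2026, 3 business days (Dec 3, Dec 4, Dec 7, skipping weekends) brings us to Monday, 7 December 2026, which is the last day of the notice period.
The date termination becomes effective: 45 calendar days after 7 December 2026 is 21 January 2027. 21 January 2027 is a Thursday and is not a listed holiday, so no roll-forward applies.

21 January 2027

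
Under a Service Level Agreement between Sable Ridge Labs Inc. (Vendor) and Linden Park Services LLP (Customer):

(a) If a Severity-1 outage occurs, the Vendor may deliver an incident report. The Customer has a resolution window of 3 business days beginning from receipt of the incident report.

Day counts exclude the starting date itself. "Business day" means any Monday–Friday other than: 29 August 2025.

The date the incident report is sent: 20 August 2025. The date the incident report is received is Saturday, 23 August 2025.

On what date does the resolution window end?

The last day of the resolution window: counting 3 business days from Saturday, 23 August 2025 (Aug 25, Aug 26, Aug 27, skipping weekends) reaches Wednesday, 27 August 2025.

27 August 2025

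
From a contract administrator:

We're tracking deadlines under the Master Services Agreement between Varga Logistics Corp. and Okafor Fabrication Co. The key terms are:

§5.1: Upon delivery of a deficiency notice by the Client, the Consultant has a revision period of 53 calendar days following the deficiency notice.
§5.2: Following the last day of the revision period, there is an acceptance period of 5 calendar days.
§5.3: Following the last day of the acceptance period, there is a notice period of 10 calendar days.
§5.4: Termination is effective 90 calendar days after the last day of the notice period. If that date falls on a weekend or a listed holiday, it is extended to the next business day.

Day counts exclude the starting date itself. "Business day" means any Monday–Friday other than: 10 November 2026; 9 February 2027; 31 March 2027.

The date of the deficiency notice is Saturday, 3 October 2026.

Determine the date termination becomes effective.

10 March 2027

The last day of the revision period: 3 October 2026 + 53 days = 25 November 2026.
The last day of the acceptance period: 25 November 2026 + 5 days = 30 November 2026.
The last day of the notice period: 10 calendar days after 30 November 2026 is 10 December 2026.
Adding 90 calendar days to 10 December 2026 gives 10 March 2027, which is the date termination becomes effective. 10 March 2027 is a Wednesday and is not a listed holiday, so no roll-forward applies.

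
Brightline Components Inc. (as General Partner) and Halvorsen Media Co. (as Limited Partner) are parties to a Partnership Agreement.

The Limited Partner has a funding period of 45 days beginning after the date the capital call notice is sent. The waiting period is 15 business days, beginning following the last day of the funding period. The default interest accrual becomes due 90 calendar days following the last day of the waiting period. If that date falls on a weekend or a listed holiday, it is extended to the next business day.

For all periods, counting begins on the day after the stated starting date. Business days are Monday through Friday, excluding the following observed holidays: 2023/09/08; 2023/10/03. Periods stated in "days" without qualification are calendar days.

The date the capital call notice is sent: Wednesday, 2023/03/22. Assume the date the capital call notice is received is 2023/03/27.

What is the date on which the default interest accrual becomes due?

2023/08/24

The last day of the funding period: 45 calendar days after 2023/03/22 is 2023/05/06.
The last day of the waiting period: 15 business days after Saturday, 2023/05/06, skipping weekends — May 8, May 9, May 10, May 11, …, May 24, May 25, May 26 — lands on Friday, 2023/05/26.
The date on which the default interest accrual becomes due: 90 calendar days after 2023/05/26 is 2023/08/24. 2023/08/24 is a Thursday and is not a listed holiday, so no roll-forward applies.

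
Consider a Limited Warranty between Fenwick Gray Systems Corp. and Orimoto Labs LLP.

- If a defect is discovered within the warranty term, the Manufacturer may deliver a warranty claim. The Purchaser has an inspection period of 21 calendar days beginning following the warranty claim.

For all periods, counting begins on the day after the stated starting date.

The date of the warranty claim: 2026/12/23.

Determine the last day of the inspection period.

2027/01/13

The last day of the inspection period: 21 calendar days after 2026/12/23 is 2027/01/13.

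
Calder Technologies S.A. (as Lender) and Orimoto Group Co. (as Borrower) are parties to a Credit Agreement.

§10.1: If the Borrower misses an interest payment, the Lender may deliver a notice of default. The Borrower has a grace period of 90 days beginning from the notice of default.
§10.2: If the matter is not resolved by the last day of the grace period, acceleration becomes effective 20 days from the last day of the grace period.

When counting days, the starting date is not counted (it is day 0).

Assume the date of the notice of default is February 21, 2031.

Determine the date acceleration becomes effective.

The last day of the grace period: February 21, 2031 + 90 days = May 22, 2031.
The date acceleration becomes effective: 20 calendar days after May 22, 2031 is June 11, 2031.

June 11, 2031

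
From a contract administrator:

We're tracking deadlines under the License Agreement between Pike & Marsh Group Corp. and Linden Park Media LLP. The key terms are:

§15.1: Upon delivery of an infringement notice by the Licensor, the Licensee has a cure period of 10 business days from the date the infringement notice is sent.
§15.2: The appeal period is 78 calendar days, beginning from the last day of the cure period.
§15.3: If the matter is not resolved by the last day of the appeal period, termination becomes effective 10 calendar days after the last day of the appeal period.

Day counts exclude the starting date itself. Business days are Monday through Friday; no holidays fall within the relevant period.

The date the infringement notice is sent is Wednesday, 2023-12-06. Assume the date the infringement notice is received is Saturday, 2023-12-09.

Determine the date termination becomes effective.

From Wednesday, 2023-12-06, 10 business days (Dec 7, Dec 8, Dec 11, Dec 12, Dec 13, Dec 14, Dec 15, Dec 18, Dec 19, Dec 20, skipping weekends) brings us to Wednesday, 2023-12-20, which is the last day of the cure period.
Adding 78 calendar days to 2023-12-20 gives 2024-03-07, which is the last day of the appeal period.
Adding 10 calendar days to 2024-03-07 gives 2024-03-17, which is the date termination becomes effective.

2024-03-17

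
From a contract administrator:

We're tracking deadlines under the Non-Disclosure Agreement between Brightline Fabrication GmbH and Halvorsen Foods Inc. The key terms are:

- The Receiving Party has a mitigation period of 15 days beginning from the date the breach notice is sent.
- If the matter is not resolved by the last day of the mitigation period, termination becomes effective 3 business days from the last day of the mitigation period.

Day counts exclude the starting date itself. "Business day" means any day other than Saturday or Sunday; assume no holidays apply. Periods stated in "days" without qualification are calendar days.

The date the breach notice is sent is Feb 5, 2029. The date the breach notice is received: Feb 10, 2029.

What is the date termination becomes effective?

Feb 23, 2029

Adding 15 calendar days to Feb 5, 2029 gives Feb 20, 2029, which is the last day of the mitigation period.
From Tuesday, Feb 20, 2029, 3 business days (Feb 21, Feb 22, Feb 23, skipping weekends) brings us to Friday, Feb 23, 2029, which is the date termination becomes effective.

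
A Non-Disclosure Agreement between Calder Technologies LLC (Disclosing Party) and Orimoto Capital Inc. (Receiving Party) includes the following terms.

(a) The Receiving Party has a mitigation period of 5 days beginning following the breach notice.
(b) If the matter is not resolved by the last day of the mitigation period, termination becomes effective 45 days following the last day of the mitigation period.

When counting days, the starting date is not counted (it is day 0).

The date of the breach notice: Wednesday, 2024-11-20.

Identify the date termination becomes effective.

The last day of the mitigation period: 5 calendar days after 2024-11-20 is 2024-11-25.
The date termination becomes effective: 2024-11-25 + 45 days = 2025-01-09.

2025-01-09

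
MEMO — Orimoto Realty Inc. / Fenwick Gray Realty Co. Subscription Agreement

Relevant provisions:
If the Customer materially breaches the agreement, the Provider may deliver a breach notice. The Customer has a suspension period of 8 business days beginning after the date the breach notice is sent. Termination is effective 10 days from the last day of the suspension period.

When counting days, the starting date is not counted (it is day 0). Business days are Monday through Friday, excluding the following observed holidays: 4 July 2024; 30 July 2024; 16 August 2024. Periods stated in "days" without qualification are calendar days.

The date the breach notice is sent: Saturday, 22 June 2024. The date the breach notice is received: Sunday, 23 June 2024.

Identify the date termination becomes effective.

From Saturday, 22 June 2024, 8 business days (Jun 24, Jun 25, Jun 26, Jun 27, Jun 28, Jul 1, Jul 2, Jul 3, skipping weekends) brings us to Wednesday, 3 July 2024, which is the last day of the suspension period.
The date termination becomes effective: 10 calendar days after 3 July 2024 is 13 July 2024.

13 July 2024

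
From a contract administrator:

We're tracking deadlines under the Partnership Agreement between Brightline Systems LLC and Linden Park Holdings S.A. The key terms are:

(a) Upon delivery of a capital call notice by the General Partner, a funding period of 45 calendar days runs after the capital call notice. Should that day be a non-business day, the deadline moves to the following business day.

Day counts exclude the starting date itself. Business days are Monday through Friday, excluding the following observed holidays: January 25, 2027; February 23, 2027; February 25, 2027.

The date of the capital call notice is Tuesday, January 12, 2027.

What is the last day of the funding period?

February 26, 2027

The last day of the funding period: 45 calendar days after January 12, 2027 is February 26, 2027. February 26, 2027 is a Friday and is not a listed holiday, so no roll-forward applies.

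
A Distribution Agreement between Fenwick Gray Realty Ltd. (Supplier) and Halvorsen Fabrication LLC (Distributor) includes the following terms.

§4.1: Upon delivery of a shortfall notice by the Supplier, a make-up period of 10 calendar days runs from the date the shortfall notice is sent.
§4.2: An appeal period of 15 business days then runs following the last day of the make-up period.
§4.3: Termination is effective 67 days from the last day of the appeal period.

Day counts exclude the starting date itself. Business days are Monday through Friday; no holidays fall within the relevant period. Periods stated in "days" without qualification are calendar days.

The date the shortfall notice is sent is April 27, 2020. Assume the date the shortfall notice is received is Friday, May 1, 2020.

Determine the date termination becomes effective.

Adding 10 calendar days to April 27, 2020 gives May 7, 2020, which is the last day of the make-up period.
The last day of the appeal period: counting 15 business days from Thursday, May 7, 2020 (May 8, May 11, May 12, May 13, …, May 26, May 27, May 28, skipping weekends) reaches Thursday, May 28, 2020.
The date termination becomes effective: 67 calendar days after May 28, 2020 is August 3, 2020.

August 3, 2020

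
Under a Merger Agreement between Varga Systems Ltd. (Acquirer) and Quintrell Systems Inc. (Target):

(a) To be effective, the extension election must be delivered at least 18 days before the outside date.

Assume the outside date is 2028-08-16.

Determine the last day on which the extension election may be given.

2028-07-29

2028-08-16 minus 18 days is 2028-07-29.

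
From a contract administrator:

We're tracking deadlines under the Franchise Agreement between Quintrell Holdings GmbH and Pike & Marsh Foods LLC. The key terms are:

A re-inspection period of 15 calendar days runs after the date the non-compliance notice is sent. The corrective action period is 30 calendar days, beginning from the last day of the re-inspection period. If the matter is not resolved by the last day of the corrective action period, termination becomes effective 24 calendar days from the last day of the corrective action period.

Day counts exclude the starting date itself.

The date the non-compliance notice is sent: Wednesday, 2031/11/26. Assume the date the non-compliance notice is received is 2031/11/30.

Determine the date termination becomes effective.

The last day of the re-inspection period: 2031/11/26 + 15 days = 2031/12/11.
Adding 30 calendar days to 2031/12/11 gives 2032/01/10, which is the last day of the corrective action period.
The date termination becomes effective: 2032/01/10 + 24 days = 2032/02/03.

2032/02/03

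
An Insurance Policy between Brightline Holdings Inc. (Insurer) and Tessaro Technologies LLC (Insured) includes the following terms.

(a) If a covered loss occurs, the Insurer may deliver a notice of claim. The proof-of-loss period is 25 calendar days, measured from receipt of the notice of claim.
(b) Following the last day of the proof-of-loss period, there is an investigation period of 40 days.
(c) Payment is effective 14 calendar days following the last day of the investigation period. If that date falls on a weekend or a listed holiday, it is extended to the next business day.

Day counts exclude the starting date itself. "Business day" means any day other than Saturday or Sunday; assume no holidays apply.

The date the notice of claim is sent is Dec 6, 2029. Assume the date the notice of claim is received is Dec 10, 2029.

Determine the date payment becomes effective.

The last day of the proof-of-loss period: Dec 10, 2029 + 25 days = Jan 4, 2030.
The last day of the investigation period: 40 calendar days after Jan 4, 2030 is Feb 13, 2030.
The date payment becomes effective: 14 calendar days after Feb 13, 2030 is Feb 27, 2030. Feb 27, 2030 is a Wednesday, so no roll-forward applies.

Feb 27, 2030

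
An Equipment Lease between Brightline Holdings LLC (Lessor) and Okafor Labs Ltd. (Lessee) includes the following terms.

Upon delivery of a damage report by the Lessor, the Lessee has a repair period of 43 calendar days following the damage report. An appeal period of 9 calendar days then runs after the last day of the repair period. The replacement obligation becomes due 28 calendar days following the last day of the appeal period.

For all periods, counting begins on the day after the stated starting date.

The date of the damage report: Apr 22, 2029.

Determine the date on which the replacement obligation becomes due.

Jul 11, 2029

The last day of the repair period: 43 calendar days after Apr 22, 2029 is Jun 4, 2029.
Adding 9 calendar days to Jun 4, 2029 gives Jun 13, 2029, which is the last day of the appeal period.
The date on which the replacement obligation becomes due: 28 calendar days after Jun 13, 2029 is Jul 11, 2029.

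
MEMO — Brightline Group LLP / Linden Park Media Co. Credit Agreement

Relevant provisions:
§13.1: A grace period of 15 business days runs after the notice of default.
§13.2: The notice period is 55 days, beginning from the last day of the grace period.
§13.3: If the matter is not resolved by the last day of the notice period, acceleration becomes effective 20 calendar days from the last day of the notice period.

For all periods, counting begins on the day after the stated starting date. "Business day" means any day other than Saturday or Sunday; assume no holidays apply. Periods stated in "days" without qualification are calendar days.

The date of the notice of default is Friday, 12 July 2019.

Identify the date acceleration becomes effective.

The last day of the grace period: counting 15 business days from Friday, 12 July 2019 (Jul 15, Jul 16, Jul 17, Jul 18, …, Jul 31, Aug 1, Aug 2, skipping weekends) reaches Friday, 2 August 2019.
The last day of the notice period: 2 August 2019 + 55 days = 26 September 2019.
The date acceleration becomes effective: 26 September 2019 + 20 days = 16 October 2019.

16 October 2019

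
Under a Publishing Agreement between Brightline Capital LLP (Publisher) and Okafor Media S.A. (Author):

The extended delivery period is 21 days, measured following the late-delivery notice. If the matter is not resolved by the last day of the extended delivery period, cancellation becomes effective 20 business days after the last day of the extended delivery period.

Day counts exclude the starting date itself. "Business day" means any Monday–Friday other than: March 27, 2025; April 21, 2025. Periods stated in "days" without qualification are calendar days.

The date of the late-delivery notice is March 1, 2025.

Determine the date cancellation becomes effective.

April 22, 2025

Adding 21 calendar days to March 1, 2025 gives March 22, 2025, which is the last day of the extended delivery period.
The date cancellation becomes effective: counting 20 business days from Saturday, March 22, 2025 (Mar 24, Mar 25, Mar 26, Mar 28, …, Apr 17, Apr 18, Apr 22, skipping weekends and the listed holidays on Mar 27, Apr 21) reaches Tuesday, April 22, 2025.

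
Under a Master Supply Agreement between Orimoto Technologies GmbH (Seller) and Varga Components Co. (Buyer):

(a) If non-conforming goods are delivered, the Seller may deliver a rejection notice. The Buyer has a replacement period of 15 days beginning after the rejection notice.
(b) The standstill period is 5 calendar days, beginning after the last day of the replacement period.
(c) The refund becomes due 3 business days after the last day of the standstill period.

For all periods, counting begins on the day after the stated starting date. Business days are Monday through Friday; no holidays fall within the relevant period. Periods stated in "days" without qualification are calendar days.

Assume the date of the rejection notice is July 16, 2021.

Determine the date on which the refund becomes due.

August 10, 2021

The last day of the replacement period: 15 calendar days after July 16, 2021 is July 31, 2021.
The last day of the standstill period: 5 calendar days after July 31, 2021 is August 5, 2021.
From Thursday, August 5, 2021, 3 business days (Aug 6, Aug 9, Aug 10, skipping weekends) brings us to Tuesday, August 10, 2021, which is the date on which the refund becomes due.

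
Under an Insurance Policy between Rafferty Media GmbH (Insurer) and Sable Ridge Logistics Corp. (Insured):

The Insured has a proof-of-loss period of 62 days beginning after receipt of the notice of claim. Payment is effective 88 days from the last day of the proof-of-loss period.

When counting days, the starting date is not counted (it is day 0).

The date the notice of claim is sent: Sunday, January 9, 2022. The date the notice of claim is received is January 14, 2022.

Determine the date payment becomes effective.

The last day of the proof-of-loss period: 62 calendar days after January 14, 2022 is March 17, 2022.
The date payment becomes effective: March 17, 2022 + 88 days = June 13, 2022.

June 13, 2022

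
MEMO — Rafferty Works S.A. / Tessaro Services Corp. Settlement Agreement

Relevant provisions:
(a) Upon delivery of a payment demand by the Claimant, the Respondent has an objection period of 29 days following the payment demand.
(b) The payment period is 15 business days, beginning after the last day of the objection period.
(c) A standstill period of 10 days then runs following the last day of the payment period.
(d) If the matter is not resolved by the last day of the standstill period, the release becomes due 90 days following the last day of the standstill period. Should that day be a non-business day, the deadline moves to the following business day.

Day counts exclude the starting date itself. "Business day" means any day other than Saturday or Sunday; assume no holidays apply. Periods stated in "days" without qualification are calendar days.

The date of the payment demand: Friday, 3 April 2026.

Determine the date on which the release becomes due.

31 August 2026

The last day of the objection period: 3 April 2026 + 29 days = 2 May 2026.
The last day of the payment period: 15 business days after Saturday, 2 May 2026, skipping weekends — May 4, May 5, May 6, May 7, …, May 20, May 21, May 22 — lands on Friday, 22 May 2026.
The last day of the standstill period: 10 calendar days after 22 May 2026 is 1 June 2026.
The date on which the release becomes due: 90 calendar days after 1 June 2026 is 30 August 2026. That falls on a Sunday, so it rolls to the next business day, Monday, 31 August 2026.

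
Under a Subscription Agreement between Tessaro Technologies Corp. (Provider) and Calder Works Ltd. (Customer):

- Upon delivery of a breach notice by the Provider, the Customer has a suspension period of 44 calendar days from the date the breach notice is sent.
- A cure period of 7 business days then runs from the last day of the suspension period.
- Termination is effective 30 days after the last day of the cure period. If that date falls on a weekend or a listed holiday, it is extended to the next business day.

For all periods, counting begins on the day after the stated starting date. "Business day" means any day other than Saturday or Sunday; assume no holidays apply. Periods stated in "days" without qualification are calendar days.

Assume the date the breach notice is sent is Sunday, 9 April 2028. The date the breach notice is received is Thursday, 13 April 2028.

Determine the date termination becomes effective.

3 July 2028

The last day of the suspension period: 44 calendar days after 9 April 2028 is 23 May 2028.
The last day of the cure period: 7 business days after Tuesday, 23 May 2028, skipping weekends — May 24, May 25, May 26, May 29, May 30, May 31, Jun 1 — lands on Thursday, 1 June 2028.
The date termination becomes effective: 30 calendar days after 1 June 2028 is 1 July 2028. That falls on a Saturday, so it rolls to the next business day, Monday, 3 July 2028.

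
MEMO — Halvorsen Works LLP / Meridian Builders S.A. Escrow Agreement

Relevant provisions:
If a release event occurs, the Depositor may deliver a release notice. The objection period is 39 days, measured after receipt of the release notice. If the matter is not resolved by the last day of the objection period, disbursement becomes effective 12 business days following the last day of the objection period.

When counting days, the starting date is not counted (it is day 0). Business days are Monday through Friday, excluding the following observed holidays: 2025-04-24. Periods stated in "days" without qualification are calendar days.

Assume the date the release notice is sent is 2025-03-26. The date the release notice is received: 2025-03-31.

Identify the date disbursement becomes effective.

The last day of the objection period: 39 calendar days after 2025-03-31 is 2025-05-09.
The date disbursement becomes effective: counting 12 business days from Friday, 2025-05-09 (May 12, May 13, May 14, May 15, …, May 23, May 26, May 27, skipping weekends) reaches Tuesday, 2025-05-27.

2025-05-27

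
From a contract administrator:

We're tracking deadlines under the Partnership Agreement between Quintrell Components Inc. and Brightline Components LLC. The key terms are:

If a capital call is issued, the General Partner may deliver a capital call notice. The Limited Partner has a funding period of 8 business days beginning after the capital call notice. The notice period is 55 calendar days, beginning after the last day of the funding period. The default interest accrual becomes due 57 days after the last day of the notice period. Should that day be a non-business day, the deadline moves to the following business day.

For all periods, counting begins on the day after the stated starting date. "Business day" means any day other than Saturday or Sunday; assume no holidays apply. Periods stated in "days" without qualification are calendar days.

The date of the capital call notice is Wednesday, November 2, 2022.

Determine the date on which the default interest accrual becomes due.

March 6, 2023

The last day of the funding period: counting 8 business days from Wednesday, November 2, 2022 (Nov 3, Nov 4, Nov 7, Nov 8, Nov 9, Nov 10, Nov 11, Nov 14, skipping weekends) reaches Monday, November 14, 2022.
The last day of the notice period: November 14, 2022 + 55 days = January 8, 2023.
The date on which the default interest accrual becomes due: January 8, 2023 + 57 days = March 6, 2023. March 6, 2023 is a Monday, so no roll-forward applies.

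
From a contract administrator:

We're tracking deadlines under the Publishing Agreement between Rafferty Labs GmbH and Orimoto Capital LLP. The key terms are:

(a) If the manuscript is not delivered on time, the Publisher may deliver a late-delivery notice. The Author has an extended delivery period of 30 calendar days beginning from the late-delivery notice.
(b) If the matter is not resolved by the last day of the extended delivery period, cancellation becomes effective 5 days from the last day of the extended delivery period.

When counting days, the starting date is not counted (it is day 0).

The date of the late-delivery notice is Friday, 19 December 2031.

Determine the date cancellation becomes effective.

The last day of the extended delivery period: 30 calendar days after 19 December 2031 is 18 January 2032.
The date cancellation becomes effective: 5 calendar days after 18 January 2032 is 23 January 2032.

23 January 2032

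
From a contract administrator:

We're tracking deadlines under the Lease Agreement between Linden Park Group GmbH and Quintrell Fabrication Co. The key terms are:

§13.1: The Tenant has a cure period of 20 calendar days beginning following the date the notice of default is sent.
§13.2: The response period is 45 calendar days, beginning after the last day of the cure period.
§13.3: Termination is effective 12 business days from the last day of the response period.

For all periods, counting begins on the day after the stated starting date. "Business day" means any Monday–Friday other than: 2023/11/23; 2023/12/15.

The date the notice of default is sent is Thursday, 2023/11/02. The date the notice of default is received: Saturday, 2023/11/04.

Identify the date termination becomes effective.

2024/01/23

Adding 20 calendar days to 2023/11/02 gives 2023/11/22, which is the last day of the cure period.
The last day of the response period: 45 calendar days after 2023/11/22 is 2024/01/06.
From Saturday, 2024/01/06, 12 business days (Jan 8, Jan 9, Jan 10, Jan 11, …, Jan 19, Jan 22, Jan 23, skipping weekends) brings us to Tuesday, 2024/01/23, which is the date termination becomes effective.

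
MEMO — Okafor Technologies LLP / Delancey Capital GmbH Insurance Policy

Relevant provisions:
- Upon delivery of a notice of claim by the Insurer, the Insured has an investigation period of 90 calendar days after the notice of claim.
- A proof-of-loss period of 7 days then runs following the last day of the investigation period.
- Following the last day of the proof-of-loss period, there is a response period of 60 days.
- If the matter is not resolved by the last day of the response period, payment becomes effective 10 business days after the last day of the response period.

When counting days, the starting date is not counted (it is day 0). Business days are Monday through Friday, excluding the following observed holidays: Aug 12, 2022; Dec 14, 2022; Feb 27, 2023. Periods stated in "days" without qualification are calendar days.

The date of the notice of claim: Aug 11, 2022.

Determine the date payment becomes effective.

The last day of the investigation period: Aug 11, 2022 + 90 days = Nov 9, 2022.
Adding 7 calendar days to Nov 9, 2022 gives Nov 16, 2022, which is the last day of the proof-of-loss period.
Adding 60 calendar days to Nov 16, 2022 gives Jan 15, 2023, which is the last day of the response period.
The date payment becomes effective: counting 10 business days from Sunday, Jan 15, 2023 (Jan 16, Jan 17, Jan 18, Jan 19, Jan 20, Jan 23, Jan 24, Jan 25, Jan 26, Jan 27, skipping weekends) reaches Friday, Jan 27, 2023.

Jan 27, 2023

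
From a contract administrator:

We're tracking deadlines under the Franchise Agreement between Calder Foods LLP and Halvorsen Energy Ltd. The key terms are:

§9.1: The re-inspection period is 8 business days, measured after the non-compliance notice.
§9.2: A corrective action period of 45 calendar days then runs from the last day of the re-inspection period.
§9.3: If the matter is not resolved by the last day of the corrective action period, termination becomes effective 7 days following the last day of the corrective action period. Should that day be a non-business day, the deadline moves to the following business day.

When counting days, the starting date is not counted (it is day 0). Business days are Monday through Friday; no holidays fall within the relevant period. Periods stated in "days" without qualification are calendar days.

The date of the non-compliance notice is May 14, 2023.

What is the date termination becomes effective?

The last day of the re-inspection period: 8 business days after Sunday, May 14, 2023, skipping weekends — May 15, May 16, May 17, May 18, May 19, May 22, May 23, May 24 — lands on Wednesday, May 24, 2023.
The last day of the corrective action period: 45 calendar days after May 24, 2023 is Jul 8, 2023.
Adding 7 calendar days to Jul 8, 2023 gives Jul 15, 2023, which is the date termination becomes effective. That falls on a Saturday, so it rolls to the next business day, Monday, Jul 17, 2023.

Jul 17, 2023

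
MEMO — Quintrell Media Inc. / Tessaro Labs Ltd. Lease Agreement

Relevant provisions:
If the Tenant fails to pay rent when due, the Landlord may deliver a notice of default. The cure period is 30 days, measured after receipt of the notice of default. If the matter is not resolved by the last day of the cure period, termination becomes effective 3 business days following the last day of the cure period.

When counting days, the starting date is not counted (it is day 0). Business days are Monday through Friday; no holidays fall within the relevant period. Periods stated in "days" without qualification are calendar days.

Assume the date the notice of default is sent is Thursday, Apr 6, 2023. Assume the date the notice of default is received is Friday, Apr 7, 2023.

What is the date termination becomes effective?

May 10, 2023

The last day of the cure period: 30 calendar days after Apr 7, 2023 is May 7, 2023.
The date termination becomes effective: 3 business days after Sunday, May 7, 2023, skipping weekends — May 8, May 9, May 10 — lands on Wednesday, May 10, 2023.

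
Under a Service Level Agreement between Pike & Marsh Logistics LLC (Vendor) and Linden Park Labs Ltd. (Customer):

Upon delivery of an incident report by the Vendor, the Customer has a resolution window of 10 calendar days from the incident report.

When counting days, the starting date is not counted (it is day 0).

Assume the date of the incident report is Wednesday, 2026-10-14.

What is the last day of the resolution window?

The last day of the resolution window: 2026-10-14 + 10 days = 2026-10-24.

2026-10-24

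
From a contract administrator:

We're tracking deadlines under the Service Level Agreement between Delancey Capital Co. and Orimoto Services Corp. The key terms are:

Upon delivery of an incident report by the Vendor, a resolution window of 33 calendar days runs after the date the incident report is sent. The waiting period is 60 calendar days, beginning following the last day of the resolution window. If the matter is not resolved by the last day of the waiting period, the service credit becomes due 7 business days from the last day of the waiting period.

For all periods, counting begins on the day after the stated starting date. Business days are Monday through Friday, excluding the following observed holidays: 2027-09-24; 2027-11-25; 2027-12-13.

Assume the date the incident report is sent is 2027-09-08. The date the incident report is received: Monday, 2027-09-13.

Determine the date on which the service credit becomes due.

The last day of the resolution window: 2027-09-08 + 33 days = 2027-10-11.
Adding 60 calendar days to 2027-10-11 gives 2027-12-10, which is the last day of the waiting period.
The date on which the service credit becomes due: counting 7 business days from Friday, 2027-12-10 (Dec 14, Dec 15, Dec 16, Dec 17, Dec 20, Dec 21, Dec 22, skipping weekends and the listed holiday on Dec 13) reaches Wednesday, 2027-12-22.

2027-12-22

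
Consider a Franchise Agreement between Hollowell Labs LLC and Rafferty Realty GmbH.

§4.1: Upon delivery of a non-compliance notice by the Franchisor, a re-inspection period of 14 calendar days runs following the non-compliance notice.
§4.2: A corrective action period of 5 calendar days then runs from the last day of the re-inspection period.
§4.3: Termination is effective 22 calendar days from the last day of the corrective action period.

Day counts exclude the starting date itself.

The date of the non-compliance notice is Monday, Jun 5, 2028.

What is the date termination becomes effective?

The last day of the re-inspection period: Jun 5, 2028 + 14 days = Jun 19, 2028.
Adding 5 calendar days to Jun 19, 2028 gives Jun 24, 2028, which is the last day of the corrective action period.
The date termination becomes effective: Jun 24, 2028 + 22 days = Jul 16, 2028.

Jul 16, 2028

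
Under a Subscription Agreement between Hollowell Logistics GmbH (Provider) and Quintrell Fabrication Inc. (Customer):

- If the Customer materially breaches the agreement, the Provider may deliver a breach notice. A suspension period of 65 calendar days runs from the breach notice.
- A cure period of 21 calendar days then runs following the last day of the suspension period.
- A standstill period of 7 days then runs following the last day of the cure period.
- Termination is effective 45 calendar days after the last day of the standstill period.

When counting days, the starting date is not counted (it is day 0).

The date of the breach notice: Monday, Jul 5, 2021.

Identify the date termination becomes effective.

Nov 20, 2021

The last day of the suspension period: 65 calendar days after Jul 5, 2021 is Sep 8, 2021.
Adding 21 calendar days to Sep 8, 2021 gives Sep 29, 2021, which is the last day of the cure period.
Adding 7 calendar days to Sep 29, 2021 gives Oct 6, 2021, which is the last day of the standstill period.
Adding 45 calendar days to Oct 6, 2021 gives Nov 20, 2021, which is the date termination becomes effective.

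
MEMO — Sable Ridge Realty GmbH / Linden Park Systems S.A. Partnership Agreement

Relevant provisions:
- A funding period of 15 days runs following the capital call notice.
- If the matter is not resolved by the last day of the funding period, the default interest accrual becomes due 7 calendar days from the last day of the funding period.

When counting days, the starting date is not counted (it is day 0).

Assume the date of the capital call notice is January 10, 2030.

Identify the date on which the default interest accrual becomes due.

The last day of the funding period: 15 calendar days after January 10, 2030 is January 25, 2030.
Adding 7 calendar days to January 25, 2030 gives February 1, 2030, which is the date on which the default interest accrual becomes due.

February 1, 2030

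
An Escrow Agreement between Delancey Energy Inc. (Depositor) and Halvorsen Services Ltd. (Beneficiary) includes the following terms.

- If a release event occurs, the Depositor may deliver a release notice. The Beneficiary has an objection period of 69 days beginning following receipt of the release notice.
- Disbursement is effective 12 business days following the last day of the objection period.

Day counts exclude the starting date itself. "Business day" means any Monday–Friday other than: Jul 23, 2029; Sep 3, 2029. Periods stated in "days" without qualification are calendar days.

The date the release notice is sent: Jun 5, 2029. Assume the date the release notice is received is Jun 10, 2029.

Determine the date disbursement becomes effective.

The last day of the objection period: 69 calendar days after Jun 10, 2029 is Aug 18, 2029.
The date disbursement becomes effective: 12 business days after Saturday, Aug 18, 2029, skipping weekends and the listed holiday on Sep 3 — Aug 20, Aug 21, Aug 22, Aug 23, …, Aug 31, Sep 4, Sep 5 — lands on Wednesday, Sep 5, 2029.

Sep 5, 2029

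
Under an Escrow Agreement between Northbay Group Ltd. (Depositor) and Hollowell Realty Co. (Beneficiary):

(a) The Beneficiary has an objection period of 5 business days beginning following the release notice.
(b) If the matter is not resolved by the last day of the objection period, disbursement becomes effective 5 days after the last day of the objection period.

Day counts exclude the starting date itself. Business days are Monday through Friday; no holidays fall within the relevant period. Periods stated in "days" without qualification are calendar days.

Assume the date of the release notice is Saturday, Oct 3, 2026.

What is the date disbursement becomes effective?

Oct 14, 2026

The last day of the objection period: counting 5 business days from Saturday, Oct 3, 2026 (Oct 5, Oct 6, Oct 7, Oct 8, Oct 9, skipping weekends) reaches Friday, Oct 9, 2026.
The date disbursement becomes effective: Oct 9, 2026 + 5 days = Oct 14, 2026.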